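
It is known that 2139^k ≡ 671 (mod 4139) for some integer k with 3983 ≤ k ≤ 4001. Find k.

3995

Compute 2139^3983 mod 4139 = 759, then multiply by 2139 repeatedly:
  2139^3983=759  2139^3984=1013  2139^3985=2110  2139^3986=1780  2139^3987=3679
  2139^3988=1142  2139^3989=728  2139^3990=928  2139^3991=2411  2139^3992=4074
  2139^3993=1691  2139^3994=3702  2139^3995=671
Found 671 at exponent 3995.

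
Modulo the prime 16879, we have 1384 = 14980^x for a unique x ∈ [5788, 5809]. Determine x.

5803

Compute 14980^5788 mod 16879 = 12726, then multiply by 14980 repeatedly:
  14980^5788=12726  14980^5789=4054  14980^5790=15157  14980^5791=12431  14980^5792=7252
  14980^5793=1716  14980^5794=15842  14980^5795=11299  14980^5796=13287  14980^5797=2092
  14980^5798=10736  14980^5799=2168  14980^5800=1444  14980^5801=9121  14980^5802=13954
  14980^5803=1384
Found 1384 at exponent 5803.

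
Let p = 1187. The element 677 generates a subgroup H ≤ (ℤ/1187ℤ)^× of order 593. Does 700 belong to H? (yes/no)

no

700 ∈ ⟨677⟩ iff 700^593 ≡ 1 (mod 1187), since |⟨677⟩| = 593.
700^593 mod 1187 = 1186.
Since 1186 ≠ 1, 700 does not lie in the subgroup.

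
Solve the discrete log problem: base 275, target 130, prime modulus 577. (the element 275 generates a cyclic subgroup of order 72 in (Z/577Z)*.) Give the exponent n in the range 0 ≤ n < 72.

17

Successive powers of 275 modulo 577:
  275^0=1  275^1=275  275^2=38  275^3=64  275^4=290  275^5=124
  275^6=57  275^7=96  275^8=435  275^9=186  275^10=374  275^11=144
  275^12=364  275^13=279  275^14=561  275^15=216  275^16=546  275^17=130
So 275^17 ≡ 130 (mod 577), giving n = 17.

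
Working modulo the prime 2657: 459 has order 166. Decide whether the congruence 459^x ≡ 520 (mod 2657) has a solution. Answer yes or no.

no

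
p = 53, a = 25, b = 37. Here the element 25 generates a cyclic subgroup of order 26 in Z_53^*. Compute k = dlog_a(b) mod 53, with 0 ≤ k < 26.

23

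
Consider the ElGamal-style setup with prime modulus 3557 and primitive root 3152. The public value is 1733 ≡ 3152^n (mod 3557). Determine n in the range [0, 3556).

Baby-step giant-step with m = ceil(sqrt(3556)) = 60.
Baby table (3152^j mod 3557 for j=0..59):
  0:1  1:3152  2:403  3:407  4:2344  5:399  6:2027  7:732
  8:2328  9:3322  10:2693  11:1334  12:394  13:495  14:2274  15:293
  16:2273  17:698  18:1870  19:291  20:3083  21:3449  22:1056  23:2717
  24:2285  25:2952  26:3149  27:1618  28:2755  29:1123  30:481  31:830
  32:1765  33:132  34:3452  35:3398  36:369  37:3506  38:2870  39:789
  40:585  41:1394  42:993  43:3333  44:1795  45:2210  46:1314  47:1380
  48:3106  49:1248  50:3211  51:1407  52:2842  53:1458  54:3529  55:669
  56:2944  57:2832  58:1951  59:3056
Giant step factor: 3152^(-60) ≡ 3443 (mod 3557).
Scan 1733·3443^i mod 3557 for i = 0, 1, …:
  i=0: 1733   i=1: 1630   i=2: 2701   i=3: 1545
  i=4: 1720   i=5: 3112   i=6: 932   i=7: 462
  i=8: 687   i=9: 3493     …   i=37: 2445
  i=38: 2273
Match at i=38, j=16: n = 38·60 + 16 = 2296.

2296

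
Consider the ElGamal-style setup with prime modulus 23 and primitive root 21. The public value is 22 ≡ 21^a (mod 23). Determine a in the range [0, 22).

11

Successive powers of 21 modulo 23:
  21^0=1  21^1=21  21^2=4  21^3=15  21^4=16  21^5=14
  21^6=18  21^7=10  21^8=3  21^9=17  21^10=12  21^11=22
So 21^11 ≡ 22 (mod 23), giving a = 11.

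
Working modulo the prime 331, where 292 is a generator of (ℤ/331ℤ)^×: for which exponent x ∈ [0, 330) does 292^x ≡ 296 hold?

322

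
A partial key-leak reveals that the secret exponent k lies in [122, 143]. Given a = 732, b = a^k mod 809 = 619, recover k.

Compute 732^122 mod 809 = 365, then multiply by 732 repeatedly:
  732^122=365  732^123=210  732^124=10  732^125=39  732^126=233
  732^127=666  732^128=494  732^129=794  732^130=346  732^131=55
  732^132=619
Found 619 at exponent 132.

132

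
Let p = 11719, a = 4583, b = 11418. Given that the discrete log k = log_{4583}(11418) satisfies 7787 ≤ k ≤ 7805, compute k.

Compute 4583^7787 mod 11719 = 10591, then multiply by 4583 repeatedly:
  4583^7787=10591  4583^7788=10174  4583^7789=9260  4583^7790=4081  4583^7791=11418
Found 11418 at exponent 7791.

7791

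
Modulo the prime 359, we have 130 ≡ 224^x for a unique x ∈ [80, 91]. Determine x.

87

Compute 224^80 mod 359 = 170, then multiply by 224 repeatedly:
  224^80=170  224^81=26  224^82=80  224^83=329  224^84=101
  224^85=7  224^86=132  224^87=130
Found 130 at exponent 87.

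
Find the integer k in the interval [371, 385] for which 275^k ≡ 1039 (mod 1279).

372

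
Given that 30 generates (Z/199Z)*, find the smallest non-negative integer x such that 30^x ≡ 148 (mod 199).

Baby-step giant-step with m = ceil(sqrt(198)) = 15.
Baby table (30^j mod 199 for j=0..14):
  0:1  1:30  2:104  3:135  4:70  5:110  6:116  7:97
  8:124  9:138  10:160  11:24  12:123  13:108  14:56
Giant step factor: 30^(-15) ≡ 147 (mod 199).
Scan 148·147^i mod 199 for i = 0, 1, …:
  i=0: 148   i=1: 65   i=2: 3   i=3: 43
  i=4: 152   i=5: 56
Match at i=5, j=14: x = 5·15 + 14 = 89.

89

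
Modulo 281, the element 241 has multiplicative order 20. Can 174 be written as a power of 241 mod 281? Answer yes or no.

⟨241⟩ has order 20; its elements mod 281 are {1, 7, 40, 49, 53, 62, 68, 86, 90, 128, 153, 191, 195, 213, 219, 228, 232, 241, 274, 280}.
174 is not in this set.

no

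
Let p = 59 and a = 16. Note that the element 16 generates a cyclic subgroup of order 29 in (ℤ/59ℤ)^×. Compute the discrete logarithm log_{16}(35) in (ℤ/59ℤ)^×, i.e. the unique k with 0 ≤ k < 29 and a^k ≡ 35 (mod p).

6

Successive powers of 16 modulo 59:
  16^0=1  16^1=16  16^2=20  16^3=25  16^4=46  16^5=28
  16^6=35
So 16^6 ≡ 35 (mod 59), giving k = 6.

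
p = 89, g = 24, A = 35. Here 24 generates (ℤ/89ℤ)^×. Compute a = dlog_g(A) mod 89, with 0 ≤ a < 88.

Baby-step giant-step with m = ceil(sqrt(88)) = 10.
Baby table (24^j mod 89 for j=0..9):
  0:1  1:24  2:42  3:29  4:73  5:61  6:40  7:70
  8:78  9:3
Giant step factor: 24^(-10) ≡ 68 (mod 89).
Scan 35·68^i mod 89 for i = 0, 1, …:
  i=0: 35   i=1: 66   i=2: 38   i=3: 3
Match at i=3, j=9: a = 3·10 + 9 = 39.

39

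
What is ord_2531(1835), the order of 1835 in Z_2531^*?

2530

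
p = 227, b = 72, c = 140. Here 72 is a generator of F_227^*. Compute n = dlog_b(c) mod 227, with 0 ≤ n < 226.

Baby-step giant-step with m = ceil(sqrt(226)) = 16.
Baby table (72^j mod 227 for j=0..15):
  0:1  1:72  2:190  3:60  4:7  5:50  6:195  7:193
  8:49  9:123  10:3  11:216  12:116  13:180  14:21  15:150
Giant step factor: 72^(-16) ≡ 26 (mod 227).
Scan 140·26^i mod 227 for i = 0, 1, …:
  i=0: 140   i=1: 8   i=2: 208   i=3: 187
  i=4: 95   i=5: 200   i=6: 206   i=7: 135
  i=8: 105   i=9: 6   i=10: 156   i=11: 197
  i=12: 128   i=13: 150
Match at i=13, j=15: n = 13·16 + 15 = 223.

223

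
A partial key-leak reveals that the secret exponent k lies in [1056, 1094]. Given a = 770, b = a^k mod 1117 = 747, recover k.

1082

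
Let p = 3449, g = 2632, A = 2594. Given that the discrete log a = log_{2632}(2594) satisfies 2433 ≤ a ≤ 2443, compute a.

2437

Compute 2632^2433 mod 3449 = 1071, then multiply by 2632 repeatedly:
  2632^2433=1071  2632^2434=1039  2632^2435=3040  2632^2436=3049  2632^2437=2594
Found 2594 at exponent 2437.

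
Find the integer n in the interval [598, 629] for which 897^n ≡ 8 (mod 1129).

618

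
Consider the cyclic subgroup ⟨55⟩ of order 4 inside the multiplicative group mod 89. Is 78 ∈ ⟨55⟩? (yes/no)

⟨55⟩ has order 4; its elements mod 89 are {1, 34, 55, 88}.
78 is not in this set.

no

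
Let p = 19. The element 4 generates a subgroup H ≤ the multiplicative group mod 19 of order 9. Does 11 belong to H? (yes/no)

11 ∈ ⟨4⟩ iff 11^9 ≡ 1 (mod 19), since |⟨4⟩| = 9.
11^9 mod 19 = 1.
Since 1 = 1, 11 lies in the subgroup.

yes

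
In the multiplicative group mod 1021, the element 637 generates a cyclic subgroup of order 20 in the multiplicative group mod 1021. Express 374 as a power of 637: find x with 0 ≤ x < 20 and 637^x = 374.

Successive powers of 637 modulo 1021:
  637^0=1  637^1=637  637^2=432  637^3=535  637^4=802  637^5=374
So 637^5 ≡ 374 (mod 1021), giving x = 5.

5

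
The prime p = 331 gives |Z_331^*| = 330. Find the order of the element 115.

The order of 115 must divide p − 1 = 330 = 2 · 3 · 5 · 11.
Divisors: 1, 2, 3, 5, 6, 10, 11, 15, 22, 30, 33, 55, 66, 110, 165, 330.
Check each in increasing order: 115^1 ≡ 115;  115^2 ≡ 316;  115^3 ≡ 261;  115^5 ≡ 57;  115^6 ≡ 266;  115^10 ≡ 270;  115^11 ≡ 267;  115^15 ≡ 164;  115^22 ≡ 124;  115^30 ≡ 85;  115^33 ≡ 8;  115^55 ≡ 330;  115^66 ≡ 64;  115^110 ≡ 1.
Smallest exponent giving 1 is 110.

110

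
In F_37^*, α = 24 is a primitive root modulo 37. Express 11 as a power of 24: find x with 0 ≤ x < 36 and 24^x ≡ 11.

6

Successive powers of 24 modulo 37:
  24^0=1  24^1=24  24^2=21  24^3=23  24^4=34  24^5=2
  24^6=11
So 24^6 ≡ 11 (mod 37), giving x = 6.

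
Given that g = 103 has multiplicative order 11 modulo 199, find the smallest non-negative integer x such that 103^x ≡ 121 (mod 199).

5

Successive powers of 103 modulo 199:
  103^0=1  103^1=103  103^2=62  103^3=18  103^4=63  103^5=121
So 103^5 ≡ 121 (mod 199), giving x = 5.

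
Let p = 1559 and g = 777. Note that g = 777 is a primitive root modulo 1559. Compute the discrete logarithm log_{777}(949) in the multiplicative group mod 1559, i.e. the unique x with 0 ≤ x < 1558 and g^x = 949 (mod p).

Baby-step giant-step with m = ceil(sqrt(1558)) = 40.
Baby table (777^j mod 1559 for j=0..39):
  0:1  1:777  2:396  3:569  4:916  5:828  6:1048  7:498
  8:314  9:774  10:1183  11:940  12:768  13:1198  14:123  15:472
  16:379  17:1391  18:420  19:509  20:1066  21:453  22:1206  23:103
  24:522  25:254  26:924  27:808  28:1098  29:373  30:1406  31:1162
  32:213  33:247  34:162  35:1154  36:233  37:197  38:287  39:62
Giant step factor: 777^(-40) ≡ 694 (mod 1559).
Scan 949·694^i mod 1559 for i = 0, 1, …:
  i=0: 949   i=1: 708   i=2: 267   i=3: 1336
  i=4: 1138   i=5: 918   i=6: 1020   i=7: 94
  i=8: 1317   i=9: 424   i=10: 1164   i=11: 254
Match at i=11, j=25: x = 11·40 + 25 = 465.

465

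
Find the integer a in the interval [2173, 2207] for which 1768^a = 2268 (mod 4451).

2198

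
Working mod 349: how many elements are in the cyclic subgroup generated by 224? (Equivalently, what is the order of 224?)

29

The order of 224 must divide p − 1 = 348 = 2^2 · 3 · 29.
Divisors: 1, 2, 3, 4, 6, 12, 29, 58, 87, 116, 174, 348.
Check each in increasing order: 224^1 ≡ 224;  224^2 ≡ 269;  224^3 ≡ 228;  224^4 ≡ 118;  224^6 ≡ 332;  224^12 ≡ 289;  224^29 ≡ 1.
Smallest exponent giving 1 is 29.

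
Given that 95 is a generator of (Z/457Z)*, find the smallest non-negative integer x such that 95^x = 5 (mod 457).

189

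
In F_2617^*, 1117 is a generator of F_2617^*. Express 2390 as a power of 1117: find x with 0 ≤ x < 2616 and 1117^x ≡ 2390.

2336

Baby-step giant-step with m = ceil(sqrt(2616)) = 52.
Baby table (1117^j mod 2617 for j=0..51):
  0:1  1:1117  2:1997  3:965  4:2318  5:993  6:2190  7:1952
  8:423  9:1431  10:2057  11:2560  12:1756  13:1319  14:2569  15:1341
  16:973  17:786  18:1267  19:2059  20:2177  21:516  22:632  23:1971
  24:710  25:119  26:2073  27:2113  28:2304  29:1057  30:402  31:1527
  32:1992  33:614  34:184  35:1402  36:1068  37:2221  38:2558  39:2139
  40:2559  41:639  42:1939  43:1604  44:1640  45:2597  46:1213  47:1932
  48:1636  49:746  50:1076  51:689
Giant step factor: 1117^(-52) ≡ 1485 (mod 2617).
Scan 2390·1485^i mod 2617 for i = 0, 1, …:
  i=0: 2390   i=1: 498   i=2: 1536   i=3: 1553
  i=4: 628   i=5: 928   i=6: 1538   i=7: 1906
  i=8: 1433   i=9: 384     …   i=43: 1062
  i=44: 1636
Match at i=44, j=48: x = 44·52 + 48 = 2336.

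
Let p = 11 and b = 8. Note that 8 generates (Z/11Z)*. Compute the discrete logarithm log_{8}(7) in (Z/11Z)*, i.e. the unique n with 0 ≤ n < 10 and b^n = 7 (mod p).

9

Successive powers of 8 modulo 11:
  8^0=1  8^1=8  8^2=9  8^3=6  8^4=4  8^5=10
  8^6=3  8^7=2  8^8=5  8^9=7
So 8^9 ≡ 7 (mod 11), giving n = 9.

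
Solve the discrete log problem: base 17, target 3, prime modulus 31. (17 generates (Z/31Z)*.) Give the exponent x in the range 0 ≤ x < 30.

Successive powers of 17 modulo 31:
  17^0=1  17^1=17  17^2=10  17^3=15  17^4=7  17^5=26
  17^6=8  17^7=12  17^8=18  17^9=27  17^10=25  17^11=22
  17^12=2  17^13=3
So 17^13 ≡ 3 (mod 31), giving x = 13.

13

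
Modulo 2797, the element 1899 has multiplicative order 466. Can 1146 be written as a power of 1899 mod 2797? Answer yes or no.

yes

1146 ∈ ⟨1899⟩ iff 1146^466 ≡ 1 (mod 2797), since |⟨1899⟩| = 466.
1146^466 mod 2797 = 1.
Since 1 = 1, 1146 lies in the subgroup.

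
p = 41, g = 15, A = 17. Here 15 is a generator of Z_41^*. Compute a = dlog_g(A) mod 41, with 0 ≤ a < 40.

29

Successive powers of 15 modulo 41:
  15^0=1  15^1=15  15^2=20  15^3=13  15^4=31  15^5=14
  15^6=5  15^7=34  15^8=18  15^9=24  15^10=32  15^11=29
  15^12=25  15^13=6  15^14=8  15^15=38  15^16=37  15^17=22
  15^18=2  15^19=30  15^20=40  15^21=26  15^22=21  15^23=28
  15^24=10  15^25=27  15^26=36  15^27=7  15^28=23  15^29=17
So 15^29 ≡ 17 (mod 41), giving a = 29.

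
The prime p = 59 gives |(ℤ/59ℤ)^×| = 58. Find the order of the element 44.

58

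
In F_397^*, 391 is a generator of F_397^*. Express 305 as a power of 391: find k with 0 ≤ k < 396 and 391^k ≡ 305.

58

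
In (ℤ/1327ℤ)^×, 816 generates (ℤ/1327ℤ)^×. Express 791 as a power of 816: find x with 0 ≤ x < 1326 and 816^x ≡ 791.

924

Baby-step giant-step with m = ceil(sqrt(1326)) = 37.
Baby table (816^j mod 1327 for j=0..36):
  0:1  1:816  2:1029  3:1000  4:1222  5:575  6:769  7:1160
  8:409  9:667  10:202  11:284  12:846  13:296  14:22  15:701
  16:79  17:768  18:344  19:707  20:994  21:307  22:1036  23:77
  24:463  25:940  26:34  27:1204  28:484  29:825  30:411  31:972
  32:933  33:957  34:636  35:119  36:233
Giant step factor: 816^(-37) ≡ 640 (mod 1327).
Scan 791·640^i mod 1327 for i = 0, 1, …:
  i=0: 791   i=1: 653   i=2: 1242   i=3: 7
  i=4: 499   i=5: 880   i=6: 552   i=7: 298
  i=8: 959   i=9: 686     …   i=23: 583
  i=24: 233
Match at i=24, j=36: x = 24·37 + 36 = 924.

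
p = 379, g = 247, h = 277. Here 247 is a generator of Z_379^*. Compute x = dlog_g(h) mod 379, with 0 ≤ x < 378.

Baby-step giant-step with m = ceil(sqrt(378)) = 20.
Baby table (247^j mod 379 for j=0..19):
  0:1  1:247  2:369  3:183  4:100  5:65  6:137  7:108
  8:146  9:57  10:56  11:188  12:198  13:15  14:294  15:229
  16:92  17:363  18:217  19:160
Giant step factor: 247^(-20) ≡ 164 (mod 379).
Scan 277·164^i mod 379 for i = 0, 1, …:
  i=0: 277   i=1: 327   i=2: 189   i=3: 297
  i=4: 196   i=5: 308   i=6: 105   i=7: 165
  i=8: 151   i=9: 129   i=10: 311   i=11: 218
  i=12: 126   i=13: 198
Match at i=13, j=12: x = 13·20 + 12 = 272.

272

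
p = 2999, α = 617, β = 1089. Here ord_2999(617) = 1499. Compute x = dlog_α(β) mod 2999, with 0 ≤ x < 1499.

889

Baby-step giant-step with m = ceil(sqrt(1499)) = 39.
Baby table (617^j mod 2999 for j=0..38):
  0:1  1:617  2:2815  3:434  4:867  5:1117  6:2418  7:1403
  8:1939  9:2761  10:105  11:1806  12:1673  13:585  14:1065  15:324
  16:1974  17:364  18:2662  19:2001  20:2028  21:693  22:1723  23:1445
  24:862  25:1031  26:339  27:2232  28:603  29:175  30:11  31:789
  32:975  33:1775  34:540  35:291  36:2606  37:438  38:336
Giant step factor: 617^(-39) ≡ 551 (mod 2999).
Scan 1089·551^i mod 2999 for i = 0, 1, …:
  i=0: 1089   i=1: 239   i=2: 2732   i=3: 2833
  i=4: 1503   i=5: 429   i=6: 2457   i=7: 1258
  i=8: 389   i=9: 1410     …   i=21: 709
  i=22: 789
Match at i=22, j=31: x = 22·39 + 31 = 889.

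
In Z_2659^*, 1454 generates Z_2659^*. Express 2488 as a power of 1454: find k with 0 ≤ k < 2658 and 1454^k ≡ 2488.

Baby-step giant-step with m = ceil(sqrt(2658)) = 52.
Baby table (1454^j mod 2659 for j=0..51):
  0:1  1:1454  2:211  3:1009  4:1977  5:179  6:2343  7:543
  8:2458  9:236  10:133  11:1934  12:1473  13:1247  14:2359  15:2535
  16:516  17:426  18:2516  19:2139  20:1735  21:1958  22:1802  23:993
  24:2644  25:2121  26:2153  27:819  28:2253  29:2633  30:2081  31:2491
  32:356  33:1778  34:664  35:239  36:1836  37:2567  38:1841  39:1860
  40:237  41:1587  42:2145  43:2482  44:565  45:2538  46:2219  47:1059
  48:225  49:93  50:2272  51:1010
Giant step factor: 1454^(-52) ≡ 31 (mod 2659).
Scan 2488·31^i mod 2659 for i = 0, 1, …:
  i=0: 2488   i=1: 17   i=2: 527   i=3: 383
  i=4: 1237   i=5: 1121   i=6: 184   i=7: 386
  i=8: 1330   i=9: 1345     …   i=19: 1733
  i=20: 543
Match at i=20, j=7: k = 20·52 + 7 = 1047.

1047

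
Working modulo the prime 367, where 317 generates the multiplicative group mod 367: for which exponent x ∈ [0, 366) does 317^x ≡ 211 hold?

348

Baby-step giant-step with m = ceil(sqrt(366)) = 20.
Baby table (317^j mod 367 for j=0..19):
  0:1  1:317  2:298  3:147  4:357  5:133  6:323  7:365
  8:100  9:138  10:73  11:20  12:101  13:88  14:4  15:167
  16:91  17:221  18:327  19:165
Giant step factor: 317^(-20) ≡ 98 (mod 367).
Scan 211·98^i mod 367 for i = 0, 1, …:
  i=0: 211   i=1: 126   i=2: 237   i=3: 105
  i=4: 14   i=5: 271   i=6: 134   i=7: 287
  i=8: 234   i=9: 178     …   i=16: 16
  i=17: 100
Match at i=17, j=8: x = 17·20 + 8 = 348.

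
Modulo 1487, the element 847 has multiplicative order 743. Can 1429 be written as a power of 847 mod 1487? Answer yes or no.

1429 ∈ ⟨847⟩ iff 1429^743 ≡ 1 (mod 1487), since |⟨847⟩| = 743.
1429^743 mod 1487 = 1.
Since 1 = 1, 1429 lies in the subgroup.

yes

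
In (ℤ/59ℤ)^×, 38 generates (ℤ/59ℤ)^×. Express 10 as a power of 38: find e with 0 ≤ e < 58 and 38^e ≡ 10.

Successive powers of 38 modulo 59:
  38^0=1  38^1=38  38^2=28  38^3=2  38^4=17  38^5=56
  38^6=4  38^7=34  38^8=53  38^9=8  38^10=9  38^11=47
  38^12=16  38^13=18  38^14=35  38^15=32  38^16=36  38^17=11
  38^18=5  38^19=13  38^20=22  38^21=10
So 38^21 ≡ 10 (mod 59), giving e = 21.

21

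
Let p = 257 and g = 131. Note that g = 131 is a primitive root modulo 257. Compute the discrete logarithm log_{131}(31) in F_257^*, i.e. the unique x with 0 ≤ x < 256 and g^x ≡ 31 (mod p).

Baby-step giant-step with m = ceil(sqrt(256)) = 16.
Baby table (131^j mod 257 for j=0..15):
  0:1  1:131  2:199  3:112  4:23  5:186  6:208  7:6
  8:15  9:166  10:158  11:138  12:88  13:220  14:36  15:90
Giant step factor: 131^(-16) ≡ 8 (mod 257).
Scan 31·8^i mod 257 for i = 0, 1, …:
  i=0: 31   i=1: 248   i=2: 185   i=3: 195
  i=4: 18   i=5: 144   i=6: 124   i=7: 221
  i=8: 226   i=9: 9     …   i=14: 133
  i=15: 36
Match at i=15, j=14: x = 15·16 + 14 = 254.

254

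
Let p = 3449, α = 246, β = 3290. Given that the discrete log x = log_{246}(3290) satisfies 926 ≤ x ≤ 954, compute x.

951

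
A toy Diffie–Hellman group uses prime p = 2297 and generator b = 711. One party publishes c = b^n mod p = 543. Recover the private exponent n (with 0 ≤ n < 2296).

1745

Baby-step giant-step with m = ceil(sqrt(2296)) = 48.
Baby table (711^j mod 2297 for j=0..47):
  0:1  1:711  2:181  3:59  4:603  5:1491  6:1184  7:1122
  8:683  9:946  10:1882  11:1248  12:686  13:782  14:128  15:1425
  16:198  17:661  18:1383  19:197  20:2247  21:1202  22:138  23:1644
  24:2008  25:1251  26:522  27:1325  28:305  29:937  30:77  31:1916
  32:155  33:2246  34:491  35:2254  36:1585  37:1405  38:2057  39:1635
  40:203  41:1919  42:2288  43:492  44:668  45:1766  46:1464  47:363
Giant step factor: 711^(-48) ≡ 133 (mod 2297).
Scan 543·133^i mod 2297 for i = 0, 1, …:
  i=0: 543   i=1: 1012   i=2: 1370   i=3: 747
  i=4: 580   i=5: 1339   i=6: 1218   i=7: 1204
  i=8: 1639   i=9: 2069     …   i=35: 1283
  i=36: 661
Match at i=36, j=17: n = 36·48 + 17 = 1745.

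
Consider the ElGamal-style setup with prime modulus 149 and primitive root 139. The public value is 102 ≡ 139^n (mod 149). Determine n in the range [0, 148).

88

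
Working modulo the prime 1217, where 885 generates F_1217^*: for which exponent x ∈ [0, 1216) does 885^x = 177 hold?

Baby-step giant-step with m = ceil(sqrt(1216)) = 35.
Baby table (885^j mod 1217 for j=0..34):
  0:1  1:885  2:694  3:822  4:921  5:912  6:249  7:88
  8:1209  9:222  10:533  11:726  12:1151  13:6  14:442  15:513
  16:64  17:658  18:604  19:277  20:528  21:1169  22:115  23:764
  24:705  25:821  26:36  27:218  28:644  29:384  30:297  31:1190
  32:445  33:734  34:929
Giant step factor: 885^(-35) ≡ 224 (mod 1217).
Scan 177·224^i mod 1217 for i = 0, 1, …:
  i=0: 177   i=1: 704   i=2: 703   i=3: 479
  i=4: 200   i=5: 988   i=6: 1035   i=7: 610
  i=8: 336   i=9: 1027     …   i=17: 155
  i=18: 644
Match at i=18, j=28: x = 18·35 + 28 = 658.

658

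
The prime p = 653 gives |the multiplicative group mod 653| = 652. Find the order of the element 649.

The order of 649 must divide p − 1 = 652 = 2^2 · 163.
Divisors: 1, 2, 4, 163, 326, 652.
Check each in increasing order: 649^1 ≡ 649;  649^2 ≡ 16;  649^4 ≡ 256;  649^163 ≡ 1.
Smallest exponent giving 1 is 163.

163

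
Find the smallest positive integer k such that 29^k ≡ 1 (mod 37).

12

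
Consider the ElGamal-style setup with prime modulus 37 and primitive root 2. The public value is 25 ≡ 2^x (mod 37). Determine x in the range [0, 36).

10

Successive powers of 2 modulo 37:
  2^0=1  2^1=2  2^2=4  2^3=8  2^4=16  2^5=32
  2^6=27  2^7=17  2^8=34  2^9=31  2^10=25
So 2^10 ≡ 25 (mod 37), giving x = 10.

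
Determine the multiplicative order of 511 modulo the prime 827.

The order of 511 must divide p − 1 = 826 = 2 · 7 · 59.
Divisors: 1, 2, 7, 14, 59, 118, 413, 826.
Check each in increasing order: 511^1 ≡ 511;  511^2 ≡ 616;  511^7 ≡ 430;  511^14 ≡ 479;  511^59 ≡ 703;  511^118 ≡ 490;  511^413 ≡ 826;  511^826 ≡ 1.
Smallest exponent giving 1 is 826.

826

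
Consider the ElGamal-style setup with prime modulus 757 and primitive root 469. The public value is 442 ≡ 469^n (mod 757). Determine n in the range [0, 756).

Baby-step giant-step with m = ceil(sqrt(756)) = 28.
Baby table (469^j mod 757 for j=0..27):
  0:1  1:469  2:431  3:20  4:296  5:293  6:400  7:621
  8:561  9:430  10:308  11:622  12:273  13:104  14:328  15:161
  16:566  17:504  18:192  19:722  20:239  21:55  22:57  23:238
  24:343  25:383  26:218  27:47
Giant step factor: 469^(-28) ≡ 143 (mod 757).
Scan 442·143^i mod 757 for i = 0, 1, …:
  i=0: 442   i=1: 375   i=2: 635   i=3: 722
Match at i=3, j=19: n = 3·28 + 19 = 103.

103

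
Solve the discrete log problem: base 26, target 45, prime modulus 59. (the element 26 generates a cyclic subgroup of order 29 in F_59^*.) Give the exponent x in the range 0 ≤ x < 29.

Successive powers of 26 modulo 59:
  26^0=1  26^1=26  26^2=27  26^3=53  26^4=21  26^5=15
  26^6=36  26^7=51  26^8=28  26^9=20  26^10=48  26^11=9
  26^12=57  26^13=7  26^14=5  26^15=12  26^16=17  26^17=29
  26^18=46  26^19=16  26^20=3  26^21=19  26^22=22  26^23=41
  26^24=4  26^25=45
So 26^25 ≡ 45 (mod 59), giving x = 25.

25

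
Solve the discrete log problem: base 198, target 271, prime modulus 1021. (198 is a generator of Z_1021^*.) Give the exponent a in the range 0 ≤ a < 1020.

513

Baby-step giant-step with m = ceil(sqrt(1020)) = 32.
Baby table (198^j mod 1021 for j=0..31):
  0:1  1:198  2:406  3:750  4:455  5:242  6:950  7:236
  8:783  9:863  10:367  11:175  12:957  13:601  14:562  15:1008
  16:489  17:848  18:460  19:211  20:938  21:923  22:1016  23:31
  24:12  25:334  26:788  27:832  28:355  29:862  30:169  31:790
Giant step factor: 198^(-32) ≡ 365 (mod 1021).
Scan 271·365^i mod 1021 for i = 0, 1, …:
  i=0: 271   i=1: 899   i=2: 394   i=3: 870
  i=4: 19   i=5: 809   i=6: 216   i=7: 223
  i=8: 736   i=9: 117     …   i=15: 146
  i=16: 198
Match at i=16, j=1: a = 16·32 + 1 = 513.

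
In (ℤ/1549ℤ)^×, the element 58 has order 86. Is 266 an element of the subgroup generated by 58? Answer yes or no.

yes

266 ∈ ⟨58⟩ iff 266^86 ≡ 1 (mod 1549), since |⟨58⟩| = 86.
266^86 mod 1549 = 1.
Since 1 = 1, 266 lies in the subgroup.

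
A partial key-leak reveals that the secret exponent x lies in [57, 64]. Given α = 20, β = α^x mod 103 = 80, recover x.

57

Compute 20^57 mod 103 = 80, then multiply by 20 repeatedly:
  20^57=80
Found 80 at exponent 57.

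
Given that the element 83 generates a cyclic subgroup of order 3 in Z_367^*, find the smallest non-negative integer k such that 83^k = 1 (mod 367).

0

Successive powers of 83 modulo 367:
  83^0=1
So 83^0 ≡ 1 (mod 367), giving k = 0.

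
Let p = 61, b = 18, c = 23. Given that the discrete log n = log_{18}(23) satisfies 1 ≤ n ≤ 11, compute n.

9

Compute 18^1 mod 61 = 18, then multiply by 18 repeatedly:
  18^1=18  18^2=19  18^3=37  18^4=56  18^5=32
  18^6=27  18^7=59  18^8=25  18^9=23
Found 23 at exponent 9.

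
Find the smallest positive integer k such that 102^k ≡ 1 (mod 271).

18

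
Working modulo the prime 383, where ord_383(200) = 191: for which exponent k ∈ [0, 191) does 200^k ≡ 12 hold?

39

Baby-step giant-step with m = ceil(sqrt(191)) = 14.
Baby table (200^j mod 383 for j=0..13):
  0:1  1:200  2:168  3:279  4:265  5:146  6:92  7:16
  8:136  9:7  10:251  11:27  12:38  13:323
Giant step factor: 200^(-14) ≡ 193 (mod 383).
Scan 12·193^i mod 383 for i = 0, 1, …:
  i=0: 12   i=1: 18   i=2: 27
Match at i=2, j=11: k = 2·14 + 11 = 39.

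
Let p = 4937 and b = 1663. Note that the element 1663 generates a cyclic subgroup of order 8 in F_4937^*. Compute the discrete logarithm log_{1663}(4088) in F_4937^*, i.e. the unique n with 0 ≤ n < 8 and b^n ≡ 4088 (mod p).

6

Successive powers of 1663 modulo 4937:
  1663^0=1  1663^1=1663  1663^2=849  1663^3=4842  1663^4=4936  1663^5=3274
  1663^6=4088
So 1663^6 ≡ 4088 (mod 4937), giving n = 6.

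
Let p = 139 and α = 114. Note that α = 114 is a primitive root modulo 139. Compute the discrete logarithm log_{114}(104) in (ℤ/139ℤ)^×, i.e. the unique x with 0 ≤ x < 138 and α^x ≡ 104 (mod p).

73

Baby-step giant-step with m = ceil(sqrt(138)) = 12.
Baby table (114^j mod 139 for j=0..11):
  0:1  1:114  2:69  3:82  4:35  5:98  6:52  7:90
  8:113  9:94  10:13  11:92
Giant step factor: 114^(-12) ≡ 64 (mod 139).
Scan 104·64^i mod 139 for i = 0, 1, …:
  i=0: 104   i=1: 123   i=2: 88   i=3: 72
  i=4: 21   i=5: 93   i=6: 114
Match at i=6, j=1: x = 6·12 + 1 = 73.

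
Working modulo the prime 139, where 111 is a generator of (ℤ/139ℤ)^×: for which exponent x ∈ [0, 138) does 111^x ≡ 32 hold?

89

Baby-step giant-step with m = ceil(sqrt(138)) = 12.
Baby table (111^j mod 139 for j=0..11):
  0:1  1:111  2:89  3:10  4:137  5:56  6:100  7:119
  8:4  9:27  10:78  11:40
Giant step factor: 111^(-12) ≡ 52 (mod 139).
Scan 32·52^i mod 139 for i = 0, 1, …:
  i=0: 32   i=1: 135   i=2: 70   i=3: 26
  i=4: 101   i=5: 109   i=6: 108   i=7: 56
Match at i=7, j=5: x = 7·12 + 5 = 89.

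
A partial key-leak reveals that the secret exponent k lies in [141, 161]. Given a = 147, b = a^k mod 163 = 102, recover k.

Compute 147^141 mod 163 = 102, then multiply by 147 repeatedly:
  147^141=102
Found 102 at exponent 141.

141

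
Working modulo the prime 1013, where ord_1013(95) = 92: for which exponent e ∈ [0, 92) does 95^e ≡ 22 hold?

53

Baby-step giant-step with m = ceil(sqrt(92)) = 10.
Baby table (95^j mod 1013 for j=0..9):
  0:1  1:95  2:921  3:377  4:360  5:771  6:309  7:991
  8:949  9:1011
Giant step factor: 95^(-10) ≡ 997 (mod 1013).
Scan 22·997^i mod 1013 for i = 0, 1, …:
  i=0: 22   i=1: 661   i=2: 567   i=3: 45
  i=4: 293   i=5: 377
Match at i=5, j=3: e = 5·10 + 3 = 53.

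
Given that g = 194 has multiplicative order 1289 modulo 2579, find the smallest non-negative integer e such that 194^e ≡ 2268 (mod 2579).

907

Baby-step giant-step with m = ceil(sqrt(1289)) = 36.
Baby table (194^j mod 2579 for j=0..35):
  0:1  1:194  2:1530  3:235  4:1747  5:1069  6:1066  7:484
  8:1052  9:347  10:264  11:2215  12:1596  13:144  14:2146  15:1105
  16:313  17:1405  18:1775  19:1343  20:63  21:1906  22:967  23:1910
  24:1743  25:293  26:104  27:2123  28:1801  29:1229  30:1158  31:279
  32:2546  33:1335  34:1090  35:2561
Giant step factor: 194^(-36) ≡ 274 (mod 2579).
Scan 2268·274^i mod 2579 for i = 0, 1, …:
  i=0: 2268   i=1: 2472   i=2: 1630   i=3: 453
  i=4: 330   i=5: 155   i=6: 1206   i=7: 332
  i=8: 703   i=9: 1776     …   i=24: 1696
  i=25: 484
Match at i=25, j=7: e = 25·36 + 7 = 907.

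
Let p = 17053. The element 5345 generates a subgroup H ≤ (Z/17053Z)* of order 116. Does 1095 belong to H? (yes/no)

1095 ∈ ⟨5345⟩ iff 1095^116 ≡ 1 (mod 17053), since |⟨5345⟩| = 116.
1095^116 mod 17053 = 1.
Since 1 = 1, 1095 lies in the subgroup.

yes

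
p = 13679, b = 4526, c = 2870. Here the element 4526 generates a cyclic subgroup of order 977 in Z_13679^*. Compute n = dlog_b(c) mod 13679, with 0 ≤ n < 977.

279

Baby-step giant-step with m = ceil(sqrt(977)) = 32.
Baby table (4526^j mod 13679 for j=0..31):
  0:1  1:4526  2:7213  3:7944  4:6132  5:12420  6:5909  7:1689
  8:11532  9:8447  10:11996  11:1945  12:7473  13:8310  14:7489  15:12331
  16:13465  17:2645  18:2145  19:9859  20:936  21:9525  22:7621  23:7887
  24:8051  25:11649  26:4508  27:7819  28:1221  29:13609  30:11476  31:1213
Giant step factor: 4526^(-32) ≡ 7114 (mod 13679).
Scan 2870·7114^i mod 13679 for i = 0, 1, …:
  i=0: 2870   i=1: 8112   i=2: 10746   i=3: 8792
  i=4: 5900   i=5: 5428   i=6: 12654   i=7: 12736
  i=8: 7887
Match at i=8, j=23: n = 8·32 + 23 = 279.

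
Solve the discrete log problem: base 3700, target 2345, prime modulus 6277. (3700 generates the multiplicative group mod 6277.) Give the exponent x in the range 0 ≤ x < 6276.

Baby-step giant-step with m = ceil(sqrt(6276)) = 80.
Baby table (3700^j mod 6277 for j=0..79):
  0:1  1:3700  2:6140  3:1537  4:6215  5:2849  6:2217  7:5138
  8:3844  9:5395  10:640  11:1571  12:198  13:4468  14:4259  15:3030
  16:278  17:5449  18:5853  19:450  20:1595  21:1120  22:1180  23:3485
  24:1542  25:5884  26:2164  27:3625  28:4828  29:5535  30:3926  31:1222
  32:1960  33:2065  34:1391  35:5837  36:4020  37:3787  38:1636  39:2172
  40:1840  41:3732  42:5277  43:3430  44:5183  45:865  46:5507  47:758
  48:5058  49:2863  50:3801  51:3220  52:254  53:4527  54:2864  55:1224
  56:3083  57:1791  58:4465  59:5713  60:3441  61:1944  62:5635  63:3583
  64:76  65:5012  66:2142  67:3826  68:1565  69:3106  70:5290  71:1314
  72:3402  73:2015  74:4701  75:133  76:2494  77:610  78:3557  79:4308
Giant step factor: 3700^(-80) ≡ 3711 (mod 6277).
Scan 2345·3711^i mod 6277 for i = 0, 1, …:
  i=0: 2345   i=1: 2373   i=2: 5849   i=3: 6050
  i=4: 4998   i=5: 5320   i=6: 1355   i=7: 528
  i=8: 984   i=9: 4687     …   i=13: 546
  i=14: 5012
Match at i=14, j=65: x = 14·80 + 65 = 1185.

1185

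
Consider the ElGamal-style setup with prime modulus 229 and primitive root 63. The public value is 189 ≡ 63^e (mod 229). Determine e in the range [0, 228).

Baby-step giant-step with m = ceil(sqrt(228)) = 16.
Baby table (63^j mod 229 for j=0..15):
  0:1  1:63  2:76  3:208  4:51  5:7  6:212  7:74
  8:82  9:128  10:49  11:110  12:60  13:116  14:209  15:114
Giant step factor: 63^(-16) ≡ 149 (mod 229).
Scan 189·149^i mod 229 for i = 0, 1, …:
  i=0: 189   i=1: 223   i=2: 22   i=3: 72
  i=4: 194   i=5: 52   i=6: 191   i=7: 63
Match at i=7, j=1: e = 7·16 + 1 = 113.

113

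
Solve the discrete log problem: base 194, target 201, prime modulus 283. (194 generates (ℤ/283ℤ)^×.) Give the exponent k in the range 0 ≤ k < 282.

116

Baby-step giant-step with m = ceil(sqrt(282)) = 17.
Baby table (194^j mod 283 for j=0..16):
  0:1  1:194  2:280  3:267  4:9  5:48  6:256  7:139
  8:81  9:149  10:40  11:119  12:163  13:209  14:77  15:222
  16:52
Giant step factor: 194^(-17) ≡ 133 (mod 283).
Scan 201·133^i mod 283 for i = 0, 1, …:
  i=0: 201   i=1: 131   i=2: 160   i=3: 55
  i=4: 240   i=5: 224   i=6: 77
Match at i=6, j=14: k = 6·17 + 14 = 116.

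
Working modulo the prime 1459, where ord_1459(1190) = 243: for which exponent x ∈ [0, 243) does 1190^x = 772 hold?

213

Baby-step giant-step with m = ceil(sqrt(243)) = 16.
Baby table (1190^j mod 1459 for j=0..15):
  0:1  1:1190  2:870  3:869  4:1138  5:268  6:858  7:1179
  8:911  9:53  10:333  11:881  12:828  13:495  14:1073  15:245
Giant step factor: 1190^(-16) ≡ 1103 (mod 1459).
Scan 772·1103^i mod 1459 for i = 0, 1, …:
  i=0: 772   i=1: 919   i=2: 1111   i=3: 1332
  i=4: 1442   i=5: 216   i=6: 431   i=7: 1218
  i=8: 1174   i=9: 789   i=10: 703   i=11: 680
  i=12: 114   i=13: 268
Match at i=13, j=5: x = 13·16 + 5 = 213.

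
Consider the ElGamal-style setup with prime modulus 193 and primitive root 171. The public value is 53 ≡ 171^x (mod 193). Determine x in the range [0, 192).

53

Baby-step giant-step with m = ceil(sqrt(192)) = 14.
Baby table (171^j mod 193 for j=0..13):
  0:1  1:171  2:98  3:160  4:147  5:47  6:124  7:167
  8:186  9:154  10:86  11:38  12:129  13:57
Giant step factor: 171^(-14) ≡ 2 (mod 193).
Scan 53·2^i mod 193 for i = 0, 1, …:
  i=0: 53   i=1: 106   i=2: 19   i=3: 38
Match at i=3, j=11: x = 3·14 + 11 = 53.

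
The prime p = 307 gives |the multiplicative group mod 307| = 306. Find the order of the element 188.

306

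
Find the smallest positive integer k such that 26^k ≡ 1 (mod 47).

46

The order of 26 must divide p − 1 = 46 = 2 · 23.
Divisors: 1, 2, 23, 46.
Check each in increasing order: 26^1 ≡ 26;  26^2 ≡ 18;  26^23 ≡ 46;  26^46 ≡ 1.
Smallest exponent giving 1 is 46.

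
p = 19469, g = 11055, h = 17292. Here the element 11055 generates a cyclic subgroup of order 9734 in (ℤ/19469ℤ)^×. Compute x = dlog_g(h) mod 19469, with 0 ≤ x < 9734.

Baby-step giant-step with m = ceil(sqrt(9734)) = 99.
Baby table (11055^j mod 19469 for j=0..98):
  0:1  1:11055  2:6112  3:10730  4:15002  5:10168  6:12703  7:1768
  8:17833  9:721  10:7834  11:6758  12:7137  13:11147  14:10784  15:8433
  16:9243  17:8053  18:13647  19:2304  20:5268  21:5961  22:15759  23:7133
  24:5865  25:5805  26:4451  27:7642  28:6319  29:1773  30:14701  31:11812
  32:3077  33:3892  34:19039  35:16255  36:155  37:253  38:12848  39:8285
  40:8499  41:18520  42:2596  43:1474  44:18986  45:14410  46:7192  47:15633
  48:15971  49:14513  50:16655  51:2692  52:11428  53:2199  54:12633  55:6678
  56:18311  57:8912  58:9020  59:15351  60:13501  61:4201  62:8490  63:16370
  64:5995  65:2249  66:782  67:774  68:9679  69:19190  70:11226  71:8024
  72:4556  73:277  74:5602  75:18690  76:12922  77:8657  78:13000  79:14311
  80:3011  81:14084  82:5027  83:8959  84:2942  85:10580  86:11617  87:8411
  88:19130  89:9872  90:11215  91:3233  92:15200  93:18530  94:15801  95:4187
  96:9472  97:8678  98:11527
Giant step factor: 11055^(-99) ≡ 16451 (mod 19469).
Scan 17292·16451^i mod 19469 for i = 0, 1, …:
  i=0: 17292   i=1: 9133   i=2: 4710   i=3: 17059
  i=4: 11443   i=5: 3032   i=6: 19323   i=7: 12310
  i=8: 14741   i=9: 17796     …   i=30: 5296
  i=31: 721
Match at i=31, j=9: x = 31·99 + 9 = 3078.

3078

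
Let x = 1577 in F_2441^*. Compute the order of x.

The order of 1577 must divide p − 1 = 2440 = 2^3 · 5 · 61.
Divisors: 1, 2, 4, 5, 8, 10, 20, 40, 61, 122, 244, 305, 488, 610, 1220, 2440.
Check each in increasing order: 1577^1 ≡ 1577;  1577^2 ≡ 1991;  1577^4 ≡ 2338;  1577^5 ≡ 1116;  1577^8 ≡ 845;  1577^10 ≡ 546;  1577^20 ≡ 314;  1577^40 ≡ 956;  1577^61 ≡ 2156;  1577^122 ≡ 672;  1577^244 ≡ 2440;  1577^305 ≡ 285;  1577^488 ≡ 1.
Smallest exponent giving 1 is 488.

488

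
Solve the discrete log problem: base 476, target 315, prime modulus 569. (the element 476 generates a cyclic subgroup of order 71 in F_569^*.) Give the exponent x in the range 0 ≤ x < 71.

Successive powers of 476 modulo 569:
  476^0=1  476^1=476  476^2=114  476^3=209  476^4=478  476^5=497
  476^6=437  476^7=327  476^8=315
So 476^8 ≡ 315 (mod 569), giving x = 8.

8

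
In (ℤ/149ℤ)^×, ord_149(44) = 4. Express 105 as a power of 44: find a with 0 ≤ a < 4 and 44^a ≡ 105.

3

Successive powers of 44 modulo 149:
  44^0=1  44^1=44  44^2=148  44^3=105
So 44^3 ≡ 105 (mod 149), giving a = 3.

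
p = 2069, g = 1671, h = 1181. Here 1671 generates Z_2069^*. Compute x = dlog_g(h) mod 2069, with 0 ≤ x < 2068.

2028

Baby-step giant-step with m = ceil(sqrt(2068)) = 46.
Baby table (1671^j mod 2069 for j=0..45):
  0:1  1:1671  2:1160  3:1776  4:750  5:1505  6:1020  7:1633
  8:1801  9:1145  10:1539  11:1971  12:1762  13:115  14:1817  15:984
  16:1478  17:1421  18:1348  19:1436  20:1585  21:215  22:1328  23:1120
  24:1144  25:1937  26:811  27:2055  28:1434  29:312  30:2033  31:1914
  32:1689  33:203  34:1966  35:1683  36:522  37:1213  38:1372  39:160
  40:459  41:1459  42:707  43:2067  44:796  45:1818
Giant step factor: 1671^(-46) ≡ 632 (mod 2069).
Scan 1181·632^i mod 2069 for i = 0, 1, …:
  i=0: 1181   i=1: 1552   i=2: 158   i=3: 544
  i=4: 354   i=5: 276   i=6: 636   i=7: 566
  i=8: 1844   i=9: 561     …   i=43: 872
  i=44: 750
Match at i=44, j=4: x = 44·46 + 4 = 2028.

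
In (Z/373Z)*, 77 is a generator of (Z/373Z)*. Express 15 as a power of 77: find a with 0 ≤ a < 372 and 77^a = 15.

121

Baby-step giant-step with m = ceil(sqrt(372)) = 20.
Baby table (77^j mod 373 for j=0..19):
  0:1  1:77  2:334  3:354  4:29  5:368  6:361  7:195
  8:95  9:228  10:25  11:60  12:144  13:271  14:352  15:248
  16:73  17:26  18:137  19:105
Giant step factor: 77^(-20) ≡ 336 (mod 373).
Scan 15·336^i mod 373 for i = 0, 1, …:
  i=0: 15   i=1: 191   i=2: 20   i=3: 6
  i=4: 151   i=5: 8   i=6: 77
Match at i=6, j=1: a = 6·20 + 1 = 121.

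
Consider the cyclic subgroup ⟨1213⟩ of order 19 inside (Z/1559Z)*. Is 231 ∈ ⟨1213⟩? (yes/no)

⟨1213⟩ has order 19; its elements mod 1559 are {1, 289, 392, 588, 596, 754, 781, 882, 894, 917, 1028, 1040, 1131, 1205, 1213, 1232, 1323, 1341, 1542}.
231 is not in this set.

no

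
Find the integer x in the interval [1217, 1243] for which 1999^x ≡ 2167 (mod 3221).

1237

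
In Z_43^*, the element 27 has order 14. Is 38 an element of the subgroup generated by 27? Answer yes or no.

no

⟨27⟩ has order 14; its elements mod 43 are {1, 2, 4, 8, 11, 16, 21, 22, 27, 32, 35, 39, 41, 42}.
38 is not in this set.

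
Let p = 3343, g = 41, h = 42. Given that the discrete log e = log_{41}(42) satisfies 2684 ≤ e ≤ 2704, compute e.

Compute 41^2684 mod 3343 = 787, then multiply by 41 repeatedly:
  41^2684=787  41^2685=2180  41^2686=2462  41^2687=652  41^2688=3331
  41^2689=2851  41^2690=3229  41^2691=2012  41^2692=2260  41^2693=2399
  41^2694=1412  41^2695=1061  41^2696=42
Found 42 at exponent 2696.

2696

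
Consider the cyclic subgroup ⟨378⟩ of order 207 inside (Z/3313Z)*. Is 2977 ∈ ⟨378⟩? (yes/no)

yes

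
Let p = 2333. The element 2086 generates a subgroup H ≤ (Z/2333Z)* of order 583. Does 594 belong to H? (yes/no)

no

594 ∈ ⟨2086⟩ iff 594^583 ≡ 1 (mod 2333), since |⟨2086⟩| = 583.
594^583 mod 2333 = 2332.
Since 2332 ≠ 1, 594 does not lie in the subgroup.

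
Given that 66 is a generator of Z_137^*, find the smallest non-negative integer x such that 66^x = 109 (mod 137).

Successive powers of 66 modulo 137:
  66^0=1  66^1=66  66^2=109
So 66^2 ≡ 109 (mod 137), giving x = 2.

2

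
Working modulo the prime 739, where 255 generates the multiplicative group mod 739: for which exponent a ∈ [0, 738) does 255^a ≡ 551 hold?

48

Baby-step giant-step with m = ceil(sqrt(738)) = 28.
Baby table (255^j mod 739 for j=0..27):
  0:1  1:255  2:732  3:432  4:49  5:671  6:396  7:476
  8:184  9:363  10:190  11:415  12:148  13:51  14:442  15:382
  16:601  17:282  18:227  19:243  20:628  21:516  22:38  23:83
  24:473  25:158  26:384  27:372
Giant step factor: 255^(-28) ≡ 91 (mod 739).
Scan 551·91^i mod 739 for i = 0, 1, …:
  i=0: 551   i=1: 628
Match at i=1, j=20: a = 1·28 + 20 = 48.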